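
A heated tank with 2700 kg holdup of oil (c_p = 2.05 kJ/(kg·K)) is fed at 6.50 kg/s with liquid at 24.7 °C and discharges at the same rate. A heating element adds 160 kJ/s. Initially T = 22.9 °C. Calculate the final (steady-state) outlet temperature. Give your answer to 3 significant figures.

Unsteady energy balance on the tank contents: M c_p dT/dt = ṁ c_p (T_in − T) + 160.
At steady state dT/dt = 0 ⇒ T_ss = T_in + Q̇/(ṁ c_p) = 24.7 + 160/(6.50·2.05) = 36.708 °C.

36.7 °C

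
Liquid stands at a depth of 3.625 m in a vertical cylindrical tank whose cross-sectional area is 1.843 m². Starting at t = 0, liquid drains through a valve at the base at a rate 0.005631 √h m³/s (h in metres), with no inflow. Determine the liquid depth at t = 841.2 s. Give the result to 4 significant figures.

Volume balance on the tank: A dh/dt = −0.005631 √h.
∫ h^(−1/2) dh = −(0.005631/A) ∫ dt, giving 2√h = 2√h₀ − (0.005631/A) t.
√h = √3.625 − 0.005631·841.2/(2·1.843) = 1.90394 − 1.28508 = 0.618865.
h = 0.618865² = 0.382994 m.

0.3830 m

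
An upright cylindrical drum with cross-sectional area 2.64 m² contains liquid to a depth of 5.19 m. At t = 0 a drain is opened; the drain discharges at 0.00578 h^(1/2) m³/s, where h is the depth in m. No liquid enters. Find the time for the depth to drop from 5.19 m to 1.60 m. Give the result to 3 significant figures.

With no inflow, A dh/dt = −0.00578 √h.
This is separable: 2 d(√h)/dt = −0.00578/A, so √h = √h₀ − (0.00578/(2A)) t.
t = 2A(√h₀ − √h)/0.00578 = 2·2.64·(√5.19 − √1.60)/0.00578
  = 5.2800 × (2.2782 − 1.2649) / 0.00578 = 925.60 s.

926 s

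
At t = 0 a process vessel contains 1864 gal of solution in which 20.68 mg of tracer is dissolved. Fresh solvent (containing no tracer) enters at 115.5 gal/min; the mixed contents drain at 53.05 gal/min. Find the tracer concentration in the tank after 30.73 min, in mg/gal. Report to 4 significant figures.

0.002996 mg/gal

Total volume: dV/dt = Q_in − Q_out = 62.4500 gal/min, so V(t) = 1864 + 62.4500 t and V(30.73) = 3783.09 gal.
No tracer enters, so dm/dt = −Q_out · (m/V).
dm/m = −Q_out dt/(V₀ + 62.4500 t); integrating gives ln(m/m₀) = −(Q_out/(Q_in−Q_out)) ln(V/V₀).
m = m₀ (V₀/V)^(Q_out/(Q_in−Q_out)) = 20.68 × (1864/3783.09)^(0.849480) = 11.3350 mg.
C = m/V = 11.3350/3783.09 = 0.00299622 mg/gal.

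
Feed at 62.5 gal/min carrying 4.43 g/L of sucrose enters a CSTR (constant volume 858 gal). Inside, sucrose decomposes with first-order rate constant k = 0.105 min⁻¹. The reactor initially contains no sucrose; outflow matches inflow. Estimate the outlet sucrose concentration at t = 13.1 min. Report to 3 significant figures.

1.64 g/L

Species balance: V dC/dt = Q C_in − Q C − k V C.
This is linear with rate a = Q/V + k = 0.17784 min⁻¹.
C_ss = Q C_in/(Q + kV) = 1.8145 g/L; C(t) = C_ss + (C₀ − C_ss) e^(−a t).
C(13.1) = 1.8145 + (-1.8145)·e^(−0.17784·13.1) = 1.8145 + (-1.8145)·0.097320 = 1.6379 g/L.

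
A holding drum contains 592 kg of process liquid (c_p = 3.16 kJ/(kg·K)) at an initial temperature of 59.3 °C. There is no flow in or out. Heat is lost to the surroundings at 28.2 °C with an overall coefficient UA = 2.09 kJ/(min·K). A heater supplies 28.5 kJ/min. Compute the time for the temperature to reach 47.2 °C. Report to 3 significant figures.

Lumped-capacitance energy balance: M c_p dT/dt = UA(T_amb − T) + Q̇.
τ = M c_p/UA = 895.08 min; T_ss = T_amb + Q̇/UA = 28.2 + 28.5/2.09 = 41.836 °C.
T(t) = T_ss + (T₀ − T_ss)e^(−t/τ); set T = 47.2:
t = −τ ln[(T − T_ss)/(T₀ − T_ss)] = −895.08 · ln(0.30713) = 1056.6 min.

1060 min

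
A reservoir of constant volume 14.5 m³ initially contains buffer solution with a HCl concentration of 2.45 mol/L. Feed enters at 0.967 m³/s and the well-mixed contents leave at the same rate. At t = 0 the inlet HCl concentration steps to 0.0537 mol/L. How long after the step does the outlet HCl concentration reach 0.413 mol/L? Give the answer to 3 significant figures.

Species balance on the tank: V dC/dt = Q(C_in − C), so τ = V/Q = 14.995 s.
C(t) = C_in + (C₀ − C_in) e^(−t/τ). Set C = 0.413 and solve for t:
e^(−t/τ) = (C − C_in)/(C₀ − C_in) = (0.413 − 0.0537)/(2.45 − 0.0537) = 0.14994
t = −τ ln(…) = 14.995 × 1.8975 = 28.453 s.

28.5 s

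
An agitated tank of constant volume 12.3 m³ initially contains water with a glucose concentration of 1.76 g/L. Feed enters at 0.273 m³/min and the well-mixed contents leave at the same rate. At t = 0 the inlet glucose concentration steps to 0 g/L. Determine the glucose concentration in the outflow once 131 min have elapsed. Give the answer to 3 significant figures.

0.0961 g/L

Mass balance on the solute (V constant): V dC/dt = Q(C_in − C).
Rewrite as dC/dt + C/τ = C_in/τ, τ = V/Q = 45.055 min.
Solution: C(t) = C_in + (C₀ − C_in) e^(−t/τ).
C(131) = 0 + (1.76 − 0)·e^(−131/45.055) = 0 + (1.7600)·0.054609 = 0.096111 g/L.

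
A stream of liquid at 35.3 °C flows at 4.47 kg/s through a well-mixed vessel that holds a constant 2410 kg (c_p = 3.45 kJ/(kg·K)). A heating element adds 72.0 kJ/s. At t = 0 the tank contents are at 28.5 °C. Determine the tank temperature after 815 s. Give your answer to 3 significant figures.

37.4 °C

M c_p dT/dt = ṁ c_p (T_in − T) + Q̇.
Rearrange: dT/dt = (T_ss − T)/τ with τ = M/ṁ = 539.15 s and T_ss = T_in + Q̇/(ṁ c_p) = 39.969 °C.
Solution: T(t) = T_ss + (T₀ − T_ss) e^(−t/τ).
T(815) = 39.969 + (-11.469)·e^(−815/539.15) = 39.969 + (-11.469)·0.22055 = 37.439 °C.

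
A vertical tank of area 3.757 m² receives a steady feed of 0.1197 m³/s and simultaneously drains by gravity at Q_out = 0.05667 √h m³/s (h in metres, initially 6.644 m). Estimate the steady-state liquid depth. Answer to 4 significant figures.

A dh/dt = Q_in − 0.05667 √h. Steady state requires inflow = outflow:
Q_in = 0.05667 √h_ss ⇒ √h_ss = 0.1197/0.05667 = 2.11223.
h_ss = 2.11223² = 4.46151 m. (Since h₀ = 6.644 m > h_ss, the level will fall toward this value.)

4.462 m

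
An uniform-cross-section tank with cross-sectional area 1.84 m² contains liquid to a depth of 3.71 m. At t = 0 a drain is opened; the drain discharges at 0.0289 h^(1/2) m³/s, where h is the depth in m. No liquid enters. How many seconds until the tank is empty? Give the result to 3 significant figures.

245 s

With no inflow, A dh/dt = −0.0289 √h.
This is separable: 2 d(√h)/dt = −0.0289/A, so √h = √h₀ − (0.0289/(2A)) t.
Set h = 0: 2√h₀ = (0.0289/A) t_empty ⇒ t_empty = 2A√h₀/0.0289.
t_empty = 2·1.84·√3.71/0.0289 = 3.6800·1.9261/0.0289 = 245.27 s.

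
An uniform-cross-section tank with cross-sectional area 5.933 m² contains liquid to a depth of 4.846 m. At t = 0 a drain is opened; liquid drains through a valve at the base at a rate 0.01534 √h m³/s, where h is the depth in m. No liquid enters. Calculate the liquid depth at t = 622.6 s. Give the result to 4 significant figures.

1.950 m

A dh/dt = −Q_out = −0.01534 √h.
∫ h^(−1/2) dh = −(0.01534/A) ∫ dt, giving 2√h = 2√h₀ − (0.01534/A) t.
√h = √4.846 − 0.01534·622.6/(2·5.933) = 2.20136 − 0.804878 = 1.39649.
h = 1.39649² = 1.95017 m.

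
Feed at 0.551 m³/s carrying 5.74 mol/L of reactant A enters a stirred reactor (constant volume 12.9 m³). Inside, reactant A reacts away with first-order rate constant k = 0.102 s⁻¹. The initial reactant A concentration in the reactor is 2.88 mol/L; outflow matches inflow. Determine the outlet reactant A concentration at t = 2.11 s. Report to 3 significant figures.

2.57 mol/L

V dC/dt = Q(C_in − C) − k V C.
This is linear with rate a = Q/V + k = 0.14471 s⁻¹.
C_ss = Q C_in/(Q + kV) = 1.6942 mol/L; C(t) = C_ss + (C₀ − C_ss) e^(−a t).
C(2.11) = 1.6942 + (1.1858)·e^(−0.14471·2.11) = 1.6942 + (1.1858)·0.73687 = 2.5680 mol/L.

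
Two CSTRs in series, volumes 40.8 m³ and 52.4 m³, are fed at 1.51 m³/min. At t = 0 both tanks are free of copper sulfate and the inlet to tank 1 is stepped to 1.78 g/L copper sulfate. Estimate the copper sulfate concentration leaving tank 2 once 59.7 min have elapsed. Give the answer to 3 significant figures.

1.03 g/L

Each tank obeys Vᵢ dCᵢ/dt = Q(Cᵢ₋₁ − Cᵢ), so τᵢ = Vᵢ/Q.
τ₁ = 40.8/1.51 = 27.020 min; τ₂ = 52.4/1.51 = 34.702 min.
Solving the cascade with C₁(0)=C₂(0)=0 gives C₂(t) = C_in[1 − (τ₁ e^(−t/τ₁) − τ₂ e^(−t/τ₂))/(τ₁ − τ₂)].
At t = 59.7: e^(−t/τ₁) = 0.10976, e^(−t/τ₂) = 0.17900.
C₂ = 1.78·[1 − (27.020·0.10976 − 34.702·0.17900)/(-7.6821)] = 1.78·0.57745 = 1.0279 g/L.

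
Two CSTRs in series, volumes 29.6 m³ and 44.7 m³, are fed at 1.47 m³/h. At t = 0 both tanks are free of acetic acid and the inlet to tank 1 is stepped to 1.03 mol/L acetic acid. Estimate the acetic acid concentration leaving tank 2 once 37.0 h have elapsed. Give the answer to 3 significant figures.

0.448 mol/L

Each tank obeys Vᵢ dCᵢ/dt = Q(Cᵢ₋₁ − Cᵢ), so τᵢ = Vᵢ/Q.
τ₁ = 29.6/1.47 = 20.136 h; τ₂ = 44.7/1.47 = 30.408 h.
Solving the cascade with C₁(0)=C₂(0)=0 gives C₂(t) = C_in[1 − (τ₁ e^(−t/τ₁) − τ₂ e^(−t/τ₂))/(τ₁ − τ₂)].
At t = 37.0: e^(−t/τ₁) = 0.15921, e^(−t/τ₂) = 0.29618.
C₂ = 1.03·[1 − (20.136·0.15921 − 30.408·0.29618)/(-10.272)] = 1.03·0.43532 = 0.44838 mol/L.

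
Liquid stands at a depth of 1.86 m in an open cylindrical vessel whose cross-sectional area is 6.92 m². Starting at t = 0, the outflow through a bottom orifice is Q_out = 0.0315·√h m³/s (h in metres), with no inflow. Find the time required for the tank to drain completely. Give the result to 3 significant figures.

599 s

Accumulation of liquid (constant cross-section A): A dh/dt = −0.0315 √h.
Separate and integrate: 2(√h − √h₀) = −(0.0315/A) t.
Set h = 0: 2√h₀ = (0.0315/A) t_empty ⇒ t_empty = 2A√h₀/0.0315.
t_empty = 2·6.92·√1.86/0.0315 = 13.840·1.3638/0.0315 = 599.21 s.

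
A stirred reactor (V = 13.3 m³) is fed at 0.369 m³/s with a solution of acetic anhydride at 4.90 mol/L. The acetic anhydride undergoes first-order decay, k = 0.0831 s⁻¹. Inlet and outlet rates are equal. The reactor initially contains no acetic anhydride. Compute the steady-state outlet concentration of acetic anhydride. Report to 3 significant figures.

1.23 mol/L

V dC/dt = Q(C_in − C) − k V C.
At steady state: 0 = Q C_in − (Q + kV) C_ss, so C_ss = Q C_in/(Q + kV).
C_ss = 0.369·4.90/(0.369 + 0.0831·13.3) = 1.8081/1.4742 = 1.2265 mol/L.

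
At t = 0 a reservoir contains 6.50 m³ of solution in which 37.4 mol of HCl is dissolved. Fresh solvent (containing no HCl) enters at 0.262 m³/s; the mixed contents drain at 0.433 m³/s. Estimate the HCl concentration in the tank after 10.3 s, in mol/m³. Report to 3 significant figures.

3.55 mol/m³

Total volume: dV/dt = Q_in − Q_out = -0.17100 m³/s, so V(t) = 6.50 − 0.17100 t and V(10.3) = 4.7387 m³.
No HCl enters, so dm/dt = −Q_out · (m/V).
dm/m = −Q_out dt/(V₀ − 0.17100 t); integrating gives ln(m/m₀) = −(Q_out/(Q_in−Q_out)) ln(V/V₀).
m = m₀ (V₀/V)^(Q_out/(Q_in−Q_out)) = 37.4 × (6.50/4.7387)^(-2.5322) = 16.800 mol.
C = m/V = 16.800/4.7387 = 3.5454 mol/m³.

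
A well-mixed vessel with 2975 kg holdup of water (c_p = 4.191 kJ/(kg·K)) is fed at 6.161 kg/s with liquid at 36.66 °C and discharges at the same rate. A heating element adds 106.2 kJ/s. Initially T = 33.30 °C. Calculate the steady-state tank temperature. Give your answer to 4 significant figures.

40.77 °C

M c_p dT/dt = ṁ c_p (T_in − T) + Q̇.
At steady state dT/dt = 0 ⇒ T_ss = T_in + Q̇/(ṁ c_p) = 36.66 + 106.2/(6.161·4.191) = 40.7730 °C.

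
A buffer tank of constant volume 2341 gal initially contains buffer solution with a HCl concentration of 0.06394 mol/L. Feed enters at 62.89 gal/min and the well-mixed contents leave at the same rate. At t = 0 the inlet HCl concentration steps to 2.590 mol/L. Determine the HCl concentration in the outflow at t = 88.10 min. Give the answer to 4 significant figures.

2.353 mol/L

Species balance on the tank: V dC/dt = Q(C_in − C).
So dC/dt = (C_in − C)/τ with τ = V/Q = 2341/62.89 = 37.2237 min.
Solution: C(t) = C_in + (C₀ − C_in) e^(−t/τ).
C(88.10) = 2.590 + (0.06394 − 2.590)·e^(−88.10/37.2237) = 2.590 + (-2.52606)·0.0937831 = 2.35310 mol/L.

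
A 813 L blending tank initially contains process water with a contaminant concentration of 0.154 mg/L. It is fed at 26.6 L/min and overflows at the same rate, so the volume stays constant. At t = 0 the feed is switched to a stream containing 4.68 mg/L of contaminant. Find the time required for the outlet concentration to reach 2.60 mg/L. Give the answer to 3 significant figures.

23.8 min

Unsteady species balance (constant V, well mixed): V dC/dt = Q(C_in − C), so τ = V/Q = 30.564 min.
C(t) = C_in + (C₀ − C_in) e^(−t/τ). Set C = 2.60 and solve for t:
e^(−t/τ) = (C − C_in)/(C₀ − C_in) = (2.60 − 4.68)/(0.154 − 4.68) = 0.45957
t = −τ ln(…) = 30.564 × 0.77747 = 23.763 min.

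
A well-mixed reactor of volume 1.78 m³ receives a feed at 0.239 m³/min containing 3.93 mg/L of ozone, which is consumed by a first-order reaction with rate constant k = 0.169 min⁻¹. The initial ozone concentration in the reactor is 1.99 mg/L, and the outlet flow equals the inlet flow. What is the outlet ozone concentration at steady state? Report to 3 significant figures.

Species balance: V dC/dt = Q C_in − Q C − k V C.
At steady state: 0 = Q C_in − (Q + kV) C_ss, so C_ss = Q C_in/(Q + kV).
C_ss = 0.239·3.93/(0.239 + 0.169·1.78) = 0.93927/0.53982 = 1.7400 mg/L.

1.74 mg/L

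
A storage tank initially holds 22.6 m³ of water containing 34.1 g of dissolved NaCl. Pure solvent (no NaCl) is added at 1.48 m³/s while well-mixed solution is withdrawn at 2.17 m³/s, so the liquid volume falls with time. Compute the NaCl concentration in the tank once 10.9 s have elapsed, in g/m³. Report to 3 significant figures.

Let m(t) be the amount of NaCl. Volume: V(t) = V₀ + (Q_in − Q_out) t = 22.6 − 0.69000 t; V(10.9) = 15.079 m³.
Species balance (pure solvent in): dm/dt = −Q_out · m/V(t).
Separate: dm/m = −Q_out dt/V(t) ⇒ ln(m/m₀) = −(Q_out/(Q_in−Q_out)) ln(V/V₀).
m = m₀ (V₀/V)^(Q_out/(Q_in−Q_out)) = 34.1 × (22.6/15.079)^(-3.1449) = 9.5516 g.
C = m/V = 9.5516/15.079 = 0.63344 g/m³.

0.633 g/m³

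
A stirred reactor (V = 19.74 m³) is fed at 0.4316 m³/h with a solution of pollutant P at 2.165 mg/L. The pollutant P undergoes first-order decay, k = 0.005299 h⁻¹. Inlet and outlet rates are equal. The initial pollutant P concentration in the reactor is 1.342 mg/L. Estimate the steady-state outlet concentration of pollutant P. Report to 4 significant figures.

Accumulation = in − out − consumed: V dC/dt = Q C_in − Q C − k V C.
At steady state: 0 = Q C_in − (Q + kV) C_ss, so C_ss = Q C_in/(Q + kV).
C_ss = 0.4316·2.165/(0.4316 + 0.005299·19.74) = 0.934414/0.536202 = 1.74265 mg/L.

1.743 mg/L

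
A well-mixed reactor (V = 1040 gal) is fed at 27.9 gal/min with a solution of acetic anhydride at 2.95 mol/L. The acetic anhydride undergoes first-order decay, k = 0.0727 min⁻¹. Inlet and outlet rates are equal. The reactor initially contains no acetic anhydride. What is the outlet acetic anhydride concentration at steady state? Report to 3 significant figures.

Species balance: V dC/dt = Q C_in − Q C − k V C.
At steady state: 0 = Q C_in − (Q + kV) C_ss, so C_ss = Q C_in/(Q + kV).
C_ss = 27.9·2.95/(27.9 + 0.0727·1040) = 82.305/103.51 = 0.79516 mol/L.

0.795 mol/L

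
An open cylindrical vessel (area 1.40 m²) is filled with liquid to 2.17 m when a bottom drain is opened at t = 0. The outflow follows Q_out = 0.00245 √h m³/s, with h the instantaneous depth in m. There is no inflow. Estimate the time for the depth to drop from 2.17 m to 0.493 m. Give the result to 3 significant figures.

A dh/dt = −Q_out = −0.00245 √h.
This is separable: 2 d(√h)/dt = −0.00245/A, so √h = √h₀ − (0.00245/(2A)) t.
t = 2A(√h₀ − √h)/0.00245 = 2·1.40·(√2.17 − √0.493)/0.00245
  = 2.8000 × (1.4731 − 0.70214) / 0.00245 = 881.09 s.

881 s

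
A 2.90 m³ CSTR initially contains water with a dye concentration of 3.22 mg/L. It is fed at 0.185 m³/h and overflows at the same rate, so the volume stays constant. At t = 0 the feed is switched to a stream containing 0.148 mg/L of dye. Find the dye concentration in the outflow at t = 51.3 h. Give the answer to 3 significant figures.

0.264 mg/L

Transient balance on the dissolved component: V dC/dt = Q(C_in − C).
Time constant τ = V/Q = 2.90/0.185 = 15.676 h.
Solution: C(t) = C_in + (C₀ − C_in) e^(−t/τ).
C(51.3) = 0.148 + (3.22 − 0.148)·e^(−51.3/15.676) = 0.148 + (3.0720)·0.037908 = 0.26445 mg/L.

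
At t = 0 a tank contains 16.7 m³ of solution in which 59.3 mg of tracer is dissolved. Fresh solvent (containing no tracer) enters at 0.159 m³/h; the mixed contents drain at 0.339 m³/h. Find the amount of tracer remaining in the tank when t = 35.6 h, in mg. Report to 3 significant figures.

Let m(t) be the amount of tracer. Volume: V(t) = V₀ + (Q_in − Q_out) t = 16.7 − 0.18000 t; V(35.6) = 10.292 m³.
Solute balance: dm/dt = 0 − Q_out C = −Q_out m/V(t).
Separate: dm/m = −Q_out dt/V(t) ⇒ ln(m/m₀) = −(Q_out/(Q_in−Q_out)) ln(V/V₀).
m = m₀ (V₀/V)^(Q_out/(Q_in−Q_out)) = 59.3 × (16.7/10.292)^(-1.8833) = 23.831 mg.

23.8 mg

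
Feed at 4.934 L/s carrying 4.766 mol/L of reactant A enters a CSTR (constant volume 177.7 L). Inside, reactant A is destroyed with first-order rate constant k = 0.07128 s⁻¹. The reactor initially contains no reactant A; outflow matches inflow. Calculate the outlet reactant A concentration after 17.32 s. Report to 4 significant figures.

Species balance: V dC/dt = Q C_in − Q C − k V C.
This is linear with rate a = Q/V + k = 0.0990459 s⁻¹.
C_ss = Q C_in/(Q + kV) = 1.33607 mol/L; C(t) = C_ss + (C₀ − C_ss) e^(−a t).
C(17.32) = 1.33607 + (-1.33607)·e^(−0.0990459·17.32) = 1.33607 + (-1.33607)·0.179878 = 1.09574 mol/L.

1.096 mol/L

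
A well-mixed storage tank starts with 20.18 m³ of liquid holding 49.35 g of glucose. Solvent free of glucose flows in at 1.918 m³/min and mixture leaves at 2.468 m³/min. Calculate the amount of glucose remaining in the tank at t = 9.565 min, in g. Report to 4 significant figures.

12.73 g

Total volume: dV/dt = Q_in − Q_out = -0.550000 m³/min, so V(t) = 20.18 − 0.550000 t and V(9.565) = 14.9192 m³.
Species balance (pure solvent in): dm/dt = −Q_out · m/V(t).
dm/m = −Q_out dt/(V₀ − 0.550000 t); integrating gives ln(m/m₀) = −(Q_out/(Q_in−Q_out)) ln(V/V₀).
m = m₀ (V₀/V)^(Q_out/(Q_in−Q_out)) = 49.35 × (20.18/14.9192)^(-4.48727) = 12.7254 g.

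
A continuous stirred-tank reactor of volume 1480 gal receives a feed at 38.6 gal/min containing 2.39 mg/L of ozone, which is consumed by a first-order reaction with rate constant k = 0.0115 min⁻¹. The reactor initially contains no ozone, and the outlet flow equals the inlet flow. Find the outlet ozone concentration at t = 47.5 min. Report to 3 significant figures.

1.38 mg/L

Accumulation = in − out − consumed: V dC/dt = Q C_in − Q C − k V C.
dC/dt = (Q/V) C_in − (Q/V + k) C; effective rate a = Q/V + k = 0.026081 + 0.0115 = 0.037581 min⁻¹.
C_ss = Q C_in/(Q + kV) = 1.6586 mg/L; C(t) = C_ss + (C₀ − C_ss) e^(−a t).
C(47.5) = 1.6586 + (-1.6586)·e^(−0.037581·47.5) = 1.6586 + (-1.6586)·0.16778 = 1.3804 mg/L.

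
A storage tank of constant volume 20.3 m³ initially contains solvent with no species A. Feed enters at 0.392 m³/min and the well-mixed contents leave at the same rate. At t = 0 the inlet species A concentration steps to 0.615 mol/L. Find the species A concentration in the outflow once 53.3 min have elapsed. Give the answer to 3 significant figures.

Species balance on the tank: V dC/dt = Q(C_in − C).
So dC/dt = (C_in − C)/τ with τ = V/Q = 20.3/0.392 = 51.786 min.
Solution: C(t) = C_in + (C₀ − C_in) e^(−t/τ).
C(53.3) = 0.615 + (0 − 0.615)·e^(−53.3/51.786) = 0.615 + (-0.61500)·0.35728 = 0.39527 mol/L.

0.395 mol/L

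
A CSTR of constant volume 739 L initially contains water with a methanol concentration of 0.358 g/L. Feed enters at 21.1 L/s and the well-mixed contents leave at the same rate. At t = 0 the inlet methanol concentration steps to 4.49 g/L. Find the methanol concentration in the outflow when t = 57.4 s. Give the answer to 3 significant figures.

Species balance on the tank: V dC/dt = Q(C_in − C).
Rewrite as dC/dt + C/τ = C_in/τ, τ = V/Q = 35.024 s.
Solution: C(t) = C_in + (C₀ − C_in) e^(−t/τ).
C(57.4) = 4.49 + (0.358 − 4.49)·e^(−57.4/35.024) = 4.49 + (-4.1320)·0.19420 = 3.6876 g/L.

3.69 g/L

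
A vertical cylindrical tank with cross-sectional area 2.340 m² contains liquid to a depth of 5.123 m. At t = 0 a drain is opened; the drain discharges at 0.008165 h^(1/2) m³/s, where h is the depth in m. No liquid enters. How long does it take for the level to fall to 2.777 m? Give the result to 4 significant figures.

342.2 s

With no inflow, A dh/dt = −0.008165 √h.
∫ h^(−1/2) dh = −(0.008165/A) ∫ dt, giving 2√h = 2√h₀ − (0.008165/A) t.
t = 2A(√h₀ − √h)/0.008165 = 2·2.340·(√5.123 − √2.777)/0.008165
  = 4.68000 × (2.26340 − 1.66643) / 0.008165 = 342.171 s.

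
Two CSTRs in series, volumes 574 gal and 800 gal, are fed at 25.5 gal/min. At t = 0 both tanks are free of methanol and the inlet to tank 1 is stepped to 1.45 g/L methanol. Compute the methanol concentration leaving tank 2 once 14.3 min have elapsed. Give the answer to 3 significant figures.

Species balance on tank i: dCᵢ/dt = (Cᵢ₋₁ − Cᵢ)/τᵢ with τᵢ = Vᵢ/Q.
τ₁ = 574/25.5 = 22.510 min; τ₂ = 800/25.5 = 31.373 min.
Solving the cascade with C₁(0)=C₂(0)=0 gives C₂(t) = C_in[1 − (τ₁ e^(−t/τ₁) − τ₂ e^(−t/τ₂))/(τ₁ − τ₂)].
At t = 14.3: e^(−t/τ₁) = 0.52979, e^(−t/τ₂) = 0.63393.
C₂ = 1.45·[1 − (22.510·0.52979 − 31.373·0.63393)/(-8.8627)] = 1.45·0.10156 = 0.14726 g/L.

0.147 g/L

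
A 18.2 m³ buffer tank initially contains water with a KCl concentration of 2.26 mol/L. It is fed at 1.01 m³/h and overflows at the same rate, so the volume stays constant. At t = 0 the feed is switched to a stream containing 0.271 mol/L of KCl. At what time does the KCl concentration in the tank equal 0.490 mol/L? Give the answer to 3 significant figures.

Species balance: V dC/dt = Q(C_in − C) ⇒ τ = V/Q = 18.020 h.
C(t) = C_in + (C₀ − C_in) e^(−t/τ). Set C = 0.490 and solve for t:
e^(−t/τ) = (C − C_in)/(C₀ − C_in) = (0.490 − 0.271)/(2.26 − 0.271) = 0.11011
t = −τ ln(…) = 18.020 × 2.2063 = 39.757 h.

39.8 h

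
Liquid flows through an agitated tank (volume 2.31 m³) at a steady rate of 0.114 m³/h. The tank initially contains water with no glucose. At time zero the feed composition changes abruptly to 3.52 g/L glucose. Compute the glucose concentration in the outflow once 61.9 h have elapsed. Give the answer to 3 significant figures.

Species balance on the tank: V dC/dt = Q(C_in − C).
Rewrite as dC/dt + C/τ = C_in/τ, τ = V/Q = 20.263 h.
Solution: C(t) = C_in + (C₀ − C_in) e^(−t/τ).
C(61.9) = 3.52 + (0 − 3.52)·e^(−61.9/20.263) = 3.52 + (-3.5200)·0.047132 = 3.3541 g/L.

3.35 g/L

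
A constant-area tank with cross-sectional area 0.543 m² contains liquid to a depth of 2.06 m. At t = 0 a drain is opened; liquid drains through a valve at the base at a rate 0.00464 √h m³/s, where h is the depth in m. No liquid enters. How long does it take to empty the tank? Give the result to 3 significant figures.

A dh/dt = −Q_out = −0.00464 √h.
Separate and integrate: 2(√h − √h₀) = −(0.00464/A) t.
Tank is empty when √h = 0: t_empty = 2A√h₀/0.00464.
t_empty = 2·0.543·√2.06/0.00464 = 1.0860·1.4353/0.00464 = 335.93 s.

336 s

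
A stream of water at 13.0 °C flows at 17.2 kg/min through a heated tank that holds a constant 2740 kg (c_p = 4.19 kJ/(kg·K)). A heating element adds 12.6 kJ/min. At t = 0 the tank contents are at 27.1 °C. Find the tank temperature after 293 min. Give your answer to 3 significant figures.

M c_p dT/dt = ṁ c_p (T_in − T) + Q̇.
Rearrange: dT/dt = (T_ss − T)/τ with τ = M/ṁ = 159.30 min and T_ss = T_in + Q̇/(ṁ c_p) = 13.175 °C.
This is linear first-order; T(t) = T_ss + (T₀ − T_ss) e^(−t/τ).
T(293) = 13.175 + (13.925)·e^(−293/159.30) = 13.175 + (13.925)·0.15893 = 15.388 °C.

15.4 °C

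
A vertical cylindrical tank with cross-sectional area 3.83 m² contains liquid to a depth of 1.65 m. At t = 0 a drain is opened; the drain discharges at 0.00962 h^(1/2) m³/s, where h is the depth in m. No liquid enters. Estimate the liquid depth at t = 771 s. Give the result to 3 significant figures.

A dh/dt = −Q_out = −0.00962 √h.
This is separable: 2 d(√h)/dt = −0.00962/A, so √h = √h₀ − (0.00962/(2A)) t.
√h = √1.65 − 0.00962·771/(2·3.83) = 1.2845 − 0.96828 = 0.31624.
h = 0.31624² = 0.10001 m.

0.100 m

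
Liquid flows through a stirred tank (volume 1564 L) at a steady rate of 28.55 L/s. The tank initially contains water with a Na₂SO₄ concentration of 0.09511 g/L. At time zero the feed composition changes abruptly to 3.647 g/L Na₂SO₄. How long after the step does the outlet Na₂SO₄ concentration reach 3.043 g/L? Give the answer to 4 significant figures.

97.05 s

Species balance: V dC/dt = Q(C_in − C) ⇒ τ = V/Q = 54.7811 s.
C(t) = C_in + (C₀ − C_in) e^(−t/τ). Set C = 3.043 and solve for t:
e^(−t/τ) = (C − C_in)/(C₀ − C_in) = (3.043 − 3.647)/(0.09511 − 3.647) = 0.170050
t = −τ ln(…) = 54.7811 × 1.77166 = 97.0535 s.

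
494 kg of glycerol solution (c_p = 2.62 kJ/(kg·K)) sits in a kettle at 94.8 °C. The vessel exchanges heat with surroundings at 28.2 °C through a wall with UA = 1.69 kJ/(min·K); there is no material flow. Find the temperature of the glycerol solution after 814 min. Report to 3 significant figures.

Lumped-capacitance energy balance: M c_p dT/dt = UA(T_amb − T).
dT/dt = (T_ss − T)/τ with T_ss = T_amb = 28.200 °C, τ = M c_p/UA = 494·2.62/1.69 = 765.85 min.
This is linear first-order; T(t) = T_ss + (T₀ − T_ss) e^(−t/τ).
T(814) = 28.200 + (66.600)·0.34546 = 51.208 °C.

51.2 °C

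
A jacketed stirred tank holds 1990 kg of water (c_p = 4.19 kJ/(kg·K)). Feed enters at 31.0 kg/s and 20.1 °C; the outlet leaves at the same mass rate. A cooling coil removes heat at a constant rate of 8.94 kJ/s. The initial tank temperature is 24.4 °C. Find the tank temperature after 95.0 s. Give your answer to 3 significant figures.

M c_p dT/dt = ṁ c_p (T_in − T) − Q̇.
τ = M/ṁ = 64.194 s; T_ss = T_in − Q̇/(ṁ c_p) = 20.1 − 8.94/(31.0·4.19) = 20.031 °C.
This is linear first-order; T(t) = T_ss + (T₀ − T_ss) e^(−t/τ).
T(95.0) = 20.031 + (4.3688)·e^(−95.0/64.194) = 20.031 + (4.3688)·0.22766 = 21.026 °C.

21.0 °C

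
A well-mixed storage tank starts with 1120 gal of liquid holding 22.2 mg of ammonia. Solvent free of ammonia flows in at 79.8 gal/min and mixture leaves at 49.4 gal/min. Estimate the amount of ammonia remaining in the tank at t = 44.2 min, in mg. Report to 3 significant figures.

6.17 mg

Let m(t) be the amount of ammonia. Volume: V(t) = V₀ + (Q_in − Q_out) t = 1120 + 30.400 t; V(44.2) = 2463.7 gal.
Solute balance: dm/dt = 0 − Q_out C = −Q_out m/V(t).
Separate: dm/m = −Q_out dt/V(t) ⇒ ln(m/m₀) = −(Q_out/(Q_in−Q_out)) ln(V/V₀).
m = m₀ (V₀/V)^(Q_out/(Q_in−Q_out)) = 22.2 × (1120/2463.7)^(1.6250) = 6.1661 mg.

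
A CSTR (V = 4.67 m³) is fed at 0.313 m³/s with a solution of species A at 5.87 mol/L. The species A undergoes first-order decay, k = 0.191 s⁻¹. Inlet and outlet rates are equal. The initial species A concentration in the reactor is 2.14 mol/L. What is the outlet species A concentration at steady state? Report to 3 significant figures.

V dC/dt = Q(C_in − C) − k V C.
At steady state: 0 = Q C_in − (Q + kV) C_ss, so C_ss = Q C_in/(Q + kV).
C_ss = 0.313·5.87/(0.313 + 0.191·4.67) = 1.8373/1.2050 = 1.5248 mol/L.

1.52 mol/L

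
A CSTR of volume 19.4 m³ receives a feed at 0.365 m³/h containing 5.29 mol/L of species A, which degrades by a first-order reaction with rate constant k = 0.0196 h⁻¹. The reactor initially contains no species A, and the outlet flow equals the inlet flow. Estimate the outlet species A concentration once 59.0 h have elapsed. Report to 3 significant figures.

2.32 mol/L

V dC/dt = Q(C_in − C) − k V C.
dC/dt = (Q/V) C_in − (Q/V + k) C; effective rate a = Q/V + k = 0.018814 + 0.0196 = 0.038414 h⁻¹.
C_ss = Q C_in/(Q + kV) = 2.5909 mol/L; C(t) = C_ss + (C₀ − C_ss) e^(−a t).
C(59.0) = 2.5909 + (-2.5909)·e^(−0.038414·59.0) = 2.5909 + (-2.5909)·0.10368 = 2.3223 mol/L.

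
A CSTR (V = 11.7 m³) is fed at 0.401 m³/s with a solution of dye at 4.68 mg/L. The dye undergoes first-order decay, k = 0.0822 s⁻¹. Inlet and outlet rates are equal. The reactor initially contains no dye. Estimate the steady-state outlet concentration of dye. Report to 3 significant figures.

1.38 mg/L

V dC/dt = Q(C_in − C) − k V C.
At steady state: 0 = Q C_in − (Q + kV) C_ss, so C_ss = Q C_in/(Q + kV).
C_ss = 0.401·4.68/(0.401 + 0.0822·11.7) = 1.8767/1.3627 = 1.3771 mg/L.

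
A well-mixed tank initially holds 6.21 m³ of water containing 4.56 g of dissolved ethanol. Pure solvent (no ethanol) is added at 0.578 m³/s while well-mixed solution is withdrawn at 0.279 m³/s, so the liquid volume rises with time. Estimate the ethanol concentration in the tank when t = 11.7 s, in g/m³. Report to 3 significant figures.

Total volume: dV/dt = Q_in − Q_out = 0.29900 m³/s, so V(t) = 6.21 + 0.29900 t and V(11.7) = 9.7083 m³.
Solute balance: dm/dt = 0 − Q_out C = −Q_out m/V(t).
Separate: dm/m = −Q_out dt/V(t) ⇒ ln(m/m₀) = −(Q_out/(Q_in−Q_out)) ln(V/V₀).
m = m₀ (V₀/V)^(Q_out/(Q_in−Q_out)) = 4.56 × (6.21/9.7083)^(0.93311) = 3.0053 g.
C = m/V = 3.0053/9.7083 = 0.30956 g/m³.

0.310 g/m³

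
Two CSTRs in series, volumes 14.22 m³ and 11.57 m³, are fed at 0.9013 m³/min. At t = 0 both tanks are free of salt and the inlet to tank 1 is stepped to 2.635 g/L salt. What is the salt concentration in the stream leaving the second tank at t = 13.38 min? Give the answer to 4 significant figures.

Time constants: τᵢ = Vᵢ/Q for each well-mixed tank.
τ₁ = 14.22/0.9013 = 15.7772 min; τ₂ = 11.57/0.9013 = 12.8370 min.
Solving the cascade with C₁(0)=C₂(0)=0 gives C₂(t) = C_in[1 − (τ₁ e^(−t/τ₁) − τ₂ e^(−t/τ₂))/(τ₁ − τ₂)].
At t = 13.38: e^(−t/τ₁) = 0.428245, e^(−t/τ₂) = 0.352643.
C₂ = 2.635·[1 − (15.7772·0.428245 − 12.8370·0.352643)/(2.94020)] = 2.635·0.241672 = 0.636806 g/L.

0.6368 g/L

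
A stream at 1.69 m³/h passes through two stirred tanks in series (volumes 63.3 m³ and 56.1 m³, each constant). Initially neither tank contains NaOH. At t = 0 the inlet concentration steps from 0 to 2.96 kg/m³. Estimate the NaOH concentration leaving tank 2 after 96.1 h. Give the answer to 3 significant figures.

2.24 kg/m³

Each tank obeys Vᵢ dCᵢ/dt = Q(Cᵢ₋₁ − Cᵢ), so τᵢ = Vᵢ/Q.
τ₁ = 63.3/1.69 = 37.456 h; τ₂ = 56.1/1.69 = 33.195 h.
Solving the cascade with C₁(0)=C₂(0)=0 gives C₂(t) = C_in[1 − (τ₁ e^(−t/τ₁) − τ₂ e^(−t/τ₂))/(τ₁ − τ₂)].
At t = 96.1: e^(−t/τ₁) = 0.076865, e^(−t/τ₂) = 0.055300.
C₂ = 2.96·[1 − (37.456·0.076865 − 33.195·0.055300)/(4.2604)] = 2.96·0.75510 = 2.2351 kg/m³.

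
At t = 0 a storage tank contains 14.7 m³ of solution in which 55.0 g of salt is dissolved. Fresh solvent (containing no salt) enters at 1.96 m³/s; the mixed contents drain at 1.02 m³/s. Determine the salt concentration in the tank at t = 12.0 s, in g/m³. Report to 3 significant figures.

1.14 g/m³

Total volume: dV/dt = Q_in − Q_out = 0.94000 m³/s, so V(t) = 14.7 + 0.94000 t and V(12.0) = 25.980 m³.
No salt enters, so dm/dt = −Q_out · (m/V).
Separate: dm/m = −Q_out dt/V(t) ⇒ ln(m/m₀) = −(Q_out/(Q_in−Q_out)) ln(V/V₀).
m = m₀ (V₀/V)^(Q_out/(Q_in−Q_out)) = 55.0 × (14.7/25.980)^(1.0851) = 29.648 g.
C = m/V = 29.648/25.980 = 1.1412 g/m³.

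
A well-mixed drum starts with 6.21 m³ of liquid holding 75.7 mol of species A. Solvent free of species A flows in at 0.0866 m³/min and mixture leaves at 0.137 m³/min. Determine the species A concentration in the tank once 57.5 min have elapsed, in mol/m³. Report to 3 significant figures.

Let m(t) be the amount of species A. Volume: V(t) = V₀ + (Q_in − Q_out) t = 6.21 − 0.050400 t; V(57.5) = 3.3120 m³.
Species balance (pure solvent in): dm/dt = −Q_out · m/V(t).
Separate: dm/m = −Q_out dt/V(t) ⇒ ln(m/m₀) = −(Q_out/(Q_in−Q_out)) ln(V/V₀).
m = m₀ (V₀/V)^(Q_out/(Q_in−Q_out)) = 75.7 × (6.21/3.3120)^(-2.7183) = 13.709 mol.
C = m/V = 13.709/3.3120 = 4.1392 mol/m³.

4.14 mol/m³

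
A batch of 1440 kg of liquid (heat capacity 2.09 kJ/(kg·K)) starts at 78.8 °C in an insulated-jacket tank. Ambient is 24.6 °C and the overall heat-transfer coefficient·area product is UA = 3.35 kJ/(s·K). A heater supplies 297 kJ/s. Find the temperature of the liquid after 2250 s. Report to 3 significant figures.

110 °C

M c_p dT/dt = −UA(T − T_amb) + Q̇.
dT/dt = (T_ss − T)/τ with T_ss = T_amb + Q̇/UA = 24.6 + 297/3.35 = 113.26 °C, τ = M c_p/UA = 1440·2.09/3.35 = 898.39 s.
T approaches T_ss exponentially: T(t) = T_ss + (T₀ − T_ss) e^(−t/τ).
T(2250) = 113.26 + (-34.457)·0.081718 = 110.44 °C.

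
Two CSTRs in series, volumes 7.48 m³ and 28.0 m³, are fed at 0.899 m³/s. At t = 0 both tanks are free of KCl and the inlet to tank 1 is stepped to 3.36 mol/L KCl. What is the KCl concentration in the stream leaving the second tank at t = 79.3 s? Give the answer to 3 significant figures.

3.00 mol/L

Time constants: τᵢ = Vᵢ/Q for each well-mixed tank.
τ₁ = 7.48/0.899 = 8.3204 s; τ₂ = 28.0/0.899 = 31.146 s.
Solving the cascade with C₁(0)=C₂(0)=0 gives C₂(t) = C_in[1 − (τ₁ e^(−t/τ₁) − τ₂ e^(−t/τ₂))/(τ₁ − τ₂)].
At t = 79.3: e^(−t/τ₁) = 7.2578e-05, e^(−t/τ₂) = 0.078387.
C₂ = 3.36·[1 − (8.3204·7.2578e-05 − 31.146·0.078387)/(-22.825)] = 3.36·0.89307 = 3.0007 mol/L.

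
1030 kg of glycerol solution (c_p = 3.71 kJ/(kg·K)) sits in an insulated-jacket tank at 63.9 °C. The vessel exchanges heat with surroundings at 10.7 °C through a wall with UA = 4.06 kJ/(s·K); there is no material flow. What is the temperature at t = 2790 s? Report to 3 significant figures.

13.4 °C

M c_p dT/dt = −UA(T − T_amb).
dT/dt = (T_ss − T)/τ with T_ss = T_amb = 10.700 °C, τ = M c_p/UA = 1030·3.71/4.06 = 941.21 s.
Solution: T(t) = T_ss + (T₀ − T_ss) e^(−t/τ).
T(2790) = 10.700 + (53.200)·0.051598 = 13.445 °C.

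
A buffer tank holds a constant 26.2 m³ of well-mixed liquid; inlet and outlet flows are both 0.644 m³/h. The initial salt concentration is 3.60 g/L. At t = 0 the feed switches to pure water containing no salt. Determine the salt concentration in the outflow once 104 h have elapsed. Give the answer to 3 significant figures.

0.279 g/L

Accumulation = in − out for the solute gives V dC/dt = Q(C_in − C).
Rewrite as dC/dt + C/τ = C_in/τ, τ = V/Q = 40.683 h.
Solution: C(t) = C_in + (C₀ − C_in) e^(−t/τ).
C(104) = 0 + (3.60 − 0)·e^(−104/40.683) = 0 + (3.6000)·0.077589 = 0.27932 g/L.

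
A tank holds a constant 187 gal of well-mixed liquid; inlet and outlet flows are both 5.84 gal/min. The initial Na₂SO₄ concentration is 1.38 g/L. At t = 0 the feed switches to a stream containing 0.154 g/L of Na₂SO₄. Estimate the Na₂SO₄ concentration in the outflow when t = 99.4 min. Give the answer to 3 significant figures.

0.209 g/L

Transient balance on the dissolved component: V dC/dt = Q(C_in − C).
So dC/dt = (C_in − C)/τ with τ = V/Q = 187/5.84 = 32.021 min.
C approaches C_in exponentially: C(t) = C_in + (C₀ − C_in) e^(−t/τ).
C(99.4) = 0.154 + (1.38 − 0.154)·e^(−99.4/32.021) = 0.154 + (1.2260)·0.044858 = 0.20900 g/L.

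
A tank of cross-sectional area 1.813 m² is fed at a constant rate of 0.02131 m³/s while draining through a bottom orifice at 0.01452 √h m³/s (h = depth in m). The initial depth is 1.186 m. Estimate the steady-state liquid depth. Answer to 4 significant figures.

2.154 m

Level balance: A dh/dt = 0.02131 − 0.01452 √h. Setting dh/dt = 0:
Q_in = 0.01452 √h_ss ⇒ √h_ss = 0.02131/0.01452 = 1.46763.
h_ss = 1.46763² = 2.15394 m. (Since h₀ = 1.186 m < h_ss, the level will rise toward this value.)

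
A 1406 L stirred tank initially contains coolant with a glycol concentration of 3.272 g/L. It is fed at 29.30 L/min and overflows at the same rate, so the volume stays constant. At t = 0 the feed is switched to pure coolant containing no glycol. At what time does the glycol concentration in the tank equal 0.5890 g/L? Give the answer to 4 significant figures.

Species balance on the tank: V dC/dt = Q(C_in − C), so τ = V/Q = 47.9863 min.
C(t) = C_in + (C₀ − C_in) e^(−t/τ). Set C = 0.5890 and solve for t:
e^(−t/τ) = (C − C_in)/(C₀ − C_in) = (0.5890 − 0)/(3.272 − 0) = 0.180012
t = −τ ln(…) = 47.9863 × 1.71473 = 82.2837 min.

82.28 min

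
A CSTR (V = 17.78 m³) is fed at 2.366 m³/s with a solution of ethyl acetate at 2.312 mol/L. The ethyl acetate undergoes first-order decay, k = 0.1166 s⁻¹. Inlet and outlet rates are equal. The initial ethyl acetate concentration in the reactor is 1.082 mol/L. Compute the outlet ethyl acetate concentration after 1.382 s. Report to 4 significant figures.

Species balance: V dC/dt = Q C_in − Q C − k V C.
dC/dt = (Q/V) C_in − (Q/V + k) C; effective rate a = Q/V + k = 0.133071 + 0.1166 = 0.249671 s⁻¹.
C_ss = Q C_in/(Q + kV) = 1.23226 mol/L; C(t) = C_ss + (C₀ − C_ss) e^(−a t).
C(1.382) = 1.23226 + (-0.150262)·e^(−0.249671·1.382) = 1.23226 + (-0.150262)·0.708188 = 1.12585 mol/L.

1.126 mol/L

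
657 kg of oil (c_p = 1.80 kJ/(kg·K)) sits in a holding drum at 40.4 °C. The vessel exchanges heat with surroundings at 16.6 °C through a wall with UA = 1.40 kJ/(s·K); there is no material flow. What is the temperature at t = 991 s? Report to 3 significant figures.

24.0 °C

Lumped-capacitance energy balance: M c_p dT/dt = UA(T_amb − T).
dT/dt = (T_ss − T)/τ with T_ss = T_amb = 16.600 °C, τ = M c_p/UA = 657·1.80/1.40 = 844.71 s.
Solution: T(t) = T_ss + (T₀ − T_ss) e^(−t/τ).
T(991) = 16.600 + (23.800)·0.30938 = 23.963 °C.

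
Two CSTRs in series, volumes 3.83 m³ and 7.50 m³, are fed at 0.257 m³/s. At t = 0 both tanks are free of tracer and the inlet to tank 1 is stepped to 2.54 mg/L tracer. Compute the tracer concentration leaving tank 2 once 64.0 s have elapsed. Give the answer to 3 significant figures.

2.00 mg/L

Species balance on tank i: dCᵢ/dt = (Cᵢ₋₁ − Cᵢ)/τᵢ with τᵢ = Vᵢ/Q.
τ₁ = 3.83/0.257 = 14.903 s; τ₂ = 7.50/0.257 = 29.183 s.
Tank 1: C₁ = C_in(1 − e^(−t/τ₁)). Tank 2 (τ₁ ≠ τ₂): C₂ = C_in[1 − (τ₁ e^(−t/τ₁) − τ₂ e^(−t/τ₂))/(τ₁ − τ₂)].
At t = 64.0: e^(−t/τ₁) = 0.013643, e^(−t/τ₂) = 0.11157.
C₂ = 2.54·[1 − (14.903·0.013643 − 29.183·0.11157)/(-14.280)] = 2.54·0.78623 = 1.9970 mg/L.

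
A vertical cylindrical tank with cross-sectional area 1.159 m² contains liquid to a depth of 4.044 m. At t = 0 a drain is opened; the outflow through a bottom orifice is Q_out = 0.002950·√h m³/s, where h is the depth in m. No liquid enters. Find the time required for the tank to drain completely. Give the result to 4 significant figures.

1580 s

A dh/dt = −Q_out = −0.002950 √h.
∫ h^(−1/2) dh = −(0.002950/A) ∫ dt, giving 2√h = 2√h₀ − (0.002950/A) t.
Tank is empty when √h = 0: t_empty = 2A√h₀/0.002950.
t_empty = 2·1.159·√4.044/0.002950 = 2.31800·2.01097/0.002950 = 1580.15 s.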